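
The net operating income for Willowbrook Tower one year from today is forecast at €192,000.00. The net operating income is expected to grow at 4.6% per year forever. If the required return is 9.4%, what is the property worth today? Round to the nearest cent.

Growing perpetuity: P = D₁ / (r − g) = €192,000.0000 / (0.094 − 0.046) = €4,000,000.00

€4000000.00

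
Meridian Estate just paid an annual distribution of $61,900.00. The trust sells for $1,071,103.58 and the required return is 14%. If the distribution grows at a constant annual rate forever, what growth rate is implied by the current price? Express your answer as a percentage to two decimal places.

P = D₀(1+g)/(r−g) ⇒ P(r−g) = D₀(1+g) ⇒ g(P+D₀) = P·r − D₀
g = (P·r − D₀)/(P + D₀) = ($1,071,103.58×0.14 − $61,900.00) / ($1,071,103.58 + $61,900.00) = 0.077718

7.77%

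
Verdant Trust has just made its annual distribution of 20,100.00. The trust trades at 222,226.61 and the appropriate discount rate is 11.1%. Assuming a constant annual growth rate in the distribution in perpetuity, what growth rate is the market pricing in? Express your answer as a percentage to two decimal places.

P = D₀(1+g)/(r−g) ⇒ P(r−g) = D₀(1+g) ⇒ g(P+D₀) = P·r − D₀
g = (P·r − D₀)/(P + D₀) = (222,226.61×0.111 − 20,100.00) / (222,226.61 + 20,100.00) = 0.018847

1.88%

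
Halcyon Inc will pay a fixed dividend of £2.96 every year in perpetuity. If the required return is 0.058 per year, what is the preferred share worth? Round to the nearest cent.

£51.03

Level perpetuity: PV = C / r = £2.96 / 0.058 = £51.03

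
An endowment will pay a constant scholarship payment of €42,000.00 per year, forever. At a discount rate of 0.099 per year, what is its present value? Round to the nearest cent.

€424242.42

Level perpetuity: PV = C / r = €42,000.00 / 0.099 = €424,242.42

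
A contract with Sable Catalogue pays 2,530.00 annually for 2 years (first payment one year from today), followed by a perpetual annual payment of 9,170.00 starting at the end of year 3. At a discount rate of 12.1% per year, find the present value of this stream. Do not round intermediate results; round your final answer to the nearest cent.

64577.91

PV of 2-year annuity: 2,530.00 × [1 − (1+0.121)^−2] / 0.121 = 4270.21719
Perpetuity value at year 2: 9,170.00 / 0.121 = 75785.12397
PV of perpetuity: 75785.12397 / (1+0.121)^2 = 60307.69644
Total PV = 4270.21719 + 60307.69644 = 64577.91363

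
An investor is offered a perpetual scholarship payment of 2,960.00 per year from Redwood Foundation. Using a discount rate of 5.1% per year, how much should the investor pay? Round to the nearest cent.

Level perpetuity: PV = C / r = 2,960.00 / 0.051 = 58,039.22

58039.22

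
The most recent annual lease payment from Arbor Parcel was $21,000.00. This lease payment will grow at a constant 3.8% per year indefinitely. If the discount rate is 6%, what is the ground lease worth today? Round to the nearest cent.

$990818.18

D₁ = D₀ × (1 + g) = $21,000.00 × 1.038 = $21,798.0000
Growing perpetuity: P = D₁ / (r − g) = $21,798.0000 / (0.06 − 0.038) = $990,818.18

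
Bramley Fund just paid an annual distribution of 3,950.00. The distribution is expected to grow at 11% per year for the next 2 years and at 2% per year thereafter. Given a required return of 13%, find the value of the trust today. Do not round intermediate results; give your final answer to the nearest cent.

43033.71

D_1 = 4384.50000
D_2 = 4866.79500
Terminal value at year 2: TV = D_2×(1+g_2)/(r−g_2) = 4964.13090/0.11 = 45128.46273
P_0 = D_1/(1+r)^1 + D_2/(1+r)^2 + TV/(1+r)^2
    = 3880.08850 + 3811.41436 + 35342.20591 = 43033.70877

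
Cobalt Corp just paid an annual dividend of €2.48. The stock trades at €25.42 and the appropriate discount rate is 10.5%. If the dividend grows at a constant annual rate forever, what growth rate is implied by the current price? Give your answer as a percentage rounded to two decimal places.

P = D₀(1+g)/(r−g) ⇒ P(r−g) = D₀(1+g) ⇒ g(P+D₀) = P·r − D₀
g = (P·r − D₀)/(P + D₀) = (€25.42×0.105 − €2.48) / (€25.42 + €2.48) = 0.006778

0.68%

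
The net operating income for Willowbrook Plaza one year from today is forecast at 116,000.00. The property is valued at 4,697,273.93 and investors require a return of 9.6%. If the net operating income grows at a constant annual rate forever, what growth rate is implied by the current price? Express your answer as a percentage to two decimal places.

P = D₁/(r−g) ⇒ g = r − D₁/P = 0.096 − 116,000.00/4,697,273.93 = 0.071305

7.13%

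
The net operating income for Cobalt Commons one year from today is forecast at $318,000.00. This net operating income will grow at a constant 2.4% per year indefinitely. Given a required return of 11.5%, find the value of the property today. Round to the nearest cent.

Growing perpetuity: P = D₁ / (r − g) = $318,000.0000 / (0.115 − 0.024) = $3,494,505.49

$3494505.49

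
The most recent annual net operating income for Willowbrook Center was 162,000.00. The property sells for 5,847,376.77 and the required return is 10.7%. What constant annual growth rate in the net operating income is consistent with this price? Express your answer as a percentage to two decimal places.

P = D₀(1+g)/(r−g) ⇒ P(r−g) = D₀(1+g) ⇒ g(P+D₀) = P·r − D₀
g = (P·r − D₀)/(P + D₀) = (5,847,376.77×0.107 − 162,000.00) / (5,847,376.77 + 162,000.00) = 0.077158

7.72%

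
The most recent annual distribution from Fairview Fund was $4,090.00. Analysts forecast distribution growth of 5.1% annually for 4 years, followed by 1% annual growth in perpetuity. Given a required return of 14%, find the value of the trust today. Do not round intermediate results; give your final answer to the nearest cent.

$36362.45

D_1 = 4298.59000
D_2 = 4517.81809
D_3 = 4748.22681
D_4 = 4990.38638
Terminal value at year 4: TV = D_4×(1+g_2)/(r−g_2) = 5040.29024/0.13 = 38771.46341
P_0 = D_1/(1+r)^1 + D_2/(1+r)^2 + D_3/(1+r)^3 + D_4/(1+r)^4 + TV/(1+r)^4
    = 3770.69298 + 3476.31432 + 3204.91785 + 2954.70935 + 22955.81881 = 36362.45332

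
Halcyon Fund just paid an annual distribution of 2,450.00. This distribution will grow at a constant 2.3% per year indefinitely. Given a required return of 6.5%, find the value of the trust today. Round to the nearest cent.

D₁ = D₀ × (1 + g) = 2,450.00 × 1.023 = 2,506.3500
Growing perpetuity: P = D₁ / (r − g) = 2,506.3500 / (0.065 − 0.023) = 59,675.00

59675.00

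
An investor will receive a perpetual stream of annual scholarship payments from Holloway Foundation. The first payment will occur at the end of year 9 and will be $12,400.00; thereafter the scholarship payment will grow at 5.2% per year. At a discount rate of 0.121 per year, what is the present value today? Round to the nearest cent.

$72065.55

Value at end of year 8: C₁ / (r − g) = $12,400.00 / (0.121 − 0.052) = $179,710.1449
Discount to today: PV = $179,710.1449 / (1 + 0.121)^8 = $179,710.1449 / 2.493704 = $72,065.55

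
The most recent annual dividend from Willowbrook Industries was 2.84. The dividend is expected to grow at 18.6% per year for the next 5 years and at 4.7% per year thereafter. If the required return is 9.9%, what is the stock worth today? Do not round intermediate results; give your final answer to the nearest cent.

101.64

D_1 = 3.36824
D_2 = 3.99473
D_3 = 4.73775
D_4 = 5.61897
D_5 = 6.66410
Terminal value at year 5: TV = D_5×(1+g_2)/(r−g_2) = 6.97732/0.052 = 134.17918
P_0 = D_1/(1+r)^1 + D_2/(1+r)^2 + D_3/(1+r)^3 + D_4/(1+r)^4 + D_5/(1+r)^5 + TV/(1+r)^5
    = 3.06482 + 3.30744 + 3.56927 + 3.85182 + 4.15674 + 83.69445 = 101.64455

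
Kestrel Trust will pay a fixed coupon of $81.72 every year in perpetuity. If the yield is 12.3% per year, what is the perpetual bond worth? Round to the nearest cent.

Level perpetuity: PV = C / r = $81.72 / 0.123 = $664.39

$664.39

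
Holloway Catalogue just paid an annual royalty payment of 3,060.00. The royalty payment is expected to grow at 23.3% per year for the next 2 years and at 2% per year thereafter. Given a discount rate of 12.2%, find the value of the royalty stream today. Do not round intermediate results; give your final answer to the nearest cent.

44012.17

D_1 = 3772.98000
D_2 = 4652.08434
Terminal value at year 2: TV = D_2×(1+g_2)/(r−g_2) = 4745.12603/0.102 = 46520.84340
P_0 = D_1/(1+r)^1 + D_2/(1+r)^2 + TV/(1+r)^2
    = 3362.72727 + 3695.40350 + 36954.03500 = 44012.16578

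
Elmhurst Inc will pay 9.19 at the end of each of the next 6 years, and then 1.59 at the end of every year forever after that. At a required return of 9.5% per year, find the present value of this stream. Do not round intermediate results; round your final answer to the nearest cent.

PV of 6-year annuity: 9.19 × [1 − (1+0.095)^−6] / 0.095 = 40.61820
Perpetuity value at year 6: 1.59 / 0.095 = 16.73684
PV of perpetuity: 16.73684 / (1+0.095)^6 = 9.70932
Total PV = 40.61820 + 9.70932 = 50.32751

50.33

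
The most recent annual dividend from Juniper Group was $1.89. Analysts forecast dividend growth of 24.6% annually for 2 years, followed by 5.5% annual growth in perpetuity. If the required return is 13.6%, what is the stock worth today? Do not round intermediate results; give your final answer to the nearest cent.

D_1 = 2.35494
D_2 = 2.93426
Terminal value at year 2: TV = D_2×(1+g_2)/(r−g_2) = 3.09564/0.081 = 38.21777
P_0 = D_1/(1+r)^1 + D_2/(1+r)^2 + TV/(1+r)^2
    = 2.07301 + 2.27374 + 29.61479 = 33.96154

$33.96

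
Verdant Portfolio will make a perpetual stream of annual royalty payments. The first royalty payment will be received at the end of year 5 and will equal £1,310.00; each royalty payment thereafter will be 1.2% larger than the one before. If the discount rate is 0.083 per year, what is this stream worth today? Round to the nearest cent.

£13412.17

Value at end of year 4: C₁ / (r − g) = £1,310.00 / (0.083 − 0.012) = £18,450.7042
Discount to today: PV = £18,450.7042 / (1 + 0.083)^4 = £18,450.7042 / 1.375669 = £13,412.17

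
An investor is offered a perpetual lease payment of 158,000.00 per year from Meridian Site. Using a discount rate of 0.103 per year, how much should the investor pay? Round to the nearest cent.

1533980.58

Level perpetuity: PV = C / r = 158,000.00 / 0.103 = 1,533,980.58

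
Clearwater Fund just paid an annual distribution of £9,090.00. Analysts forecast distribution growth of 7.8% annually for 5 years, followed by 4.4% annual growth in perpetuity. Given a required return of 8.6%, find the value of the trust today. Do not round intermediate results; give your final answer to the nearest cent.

£262206.20

D_1 = 9799.02000
D_2 = 10563.34356
D_3 = 11387.28436
D_4 = 12275.49254
D_5 = 13232.98096
Terminal value at year 5: TV = D_5×(1+g_2)/(r−g_2) = 13815.23212/0.042 = 328934.09804
P_0 = D_1/(1+r)^1 + D_2/(1+r)^2 + D_3/(1+r)^3 + D_4/(1+r)^4 + D_5/(1+r)^5 + TV/(1+r)^5
    = 9023.03867 + 8956.57062 + 8890.59220 + 8825.09980 + 8760.08986 + 217750.80513 = 262206.19628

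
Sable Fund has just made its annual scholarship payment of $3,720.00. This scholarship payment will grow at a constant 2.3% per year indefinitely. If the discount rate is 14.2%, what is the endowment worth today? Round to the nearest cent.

$31979.50

D₁ = D₀ × (1 + g) = $3,720.00 × 1.023 = $3,805.5600
Growing perpetuity: P = D₁ / (r − g) = $3,805.5600 / (0.142 − 0.023) = $31,979.50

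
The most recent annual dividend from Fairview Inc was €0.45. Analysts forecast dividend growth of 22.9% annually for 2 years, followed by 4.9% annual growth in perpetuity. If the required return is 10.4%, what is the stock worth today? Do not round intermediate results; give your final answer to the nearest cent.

D_1 = 0.55305
D_2 = 0.67970
Terminal value at year 2: TV = D_2×(1+g_2)/(r−g_2) = 0.71300/0.055 = 12.96370
P_0 = D_1/(1+r)^1 + D_2/(1+r)^2 + TV/(1+r)^2
    = 0.50095 + 0.55767 + 10.63631 = 11.69493

€11.69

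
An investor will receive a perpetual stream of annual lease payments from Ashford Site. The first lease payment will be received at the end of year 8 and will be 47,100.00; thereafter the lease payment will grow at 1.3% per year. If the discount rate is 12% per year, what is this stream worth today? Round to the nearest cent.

199118.21

Value at end of year 7: C₁ / (r − g) = 47,100.00 / (0.12 − 0.013) = 440,186.9159
Discount to today: PV = 440,186.9159 / (1 + 0.12)^7 = 440,186.9159 / 2.210681 = 199,118.21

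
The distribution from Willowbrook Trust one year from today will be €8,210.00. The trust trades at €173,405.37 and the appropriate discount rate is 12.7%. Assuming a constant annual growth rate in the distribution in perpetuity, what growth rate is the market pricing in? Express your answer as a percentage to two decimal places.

P = D₁/(r−g) ⇒ g = r − D₁/P = 0.127 − €8,210.00/€173,405.37 = 0.079654

7.97%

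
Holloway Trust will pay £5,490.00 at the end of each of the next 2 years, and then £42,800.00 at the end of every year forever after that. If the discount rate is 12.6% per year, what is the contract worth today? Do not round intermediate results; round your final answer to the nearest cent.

£277120.38

PV of 2-year annuity: £5,490.00 × [1 − (1+0.126)^−2] / 0.126 = 9205.74252
Perpetuity value at year 2: £42,800.00 / 0.126 = 339682.53968
PV of perpetuity: 339682.53968 / (1+0.126)^2 = 267914.63809
Total PV = 9205.74252 + 267914.63809 = 277120.38061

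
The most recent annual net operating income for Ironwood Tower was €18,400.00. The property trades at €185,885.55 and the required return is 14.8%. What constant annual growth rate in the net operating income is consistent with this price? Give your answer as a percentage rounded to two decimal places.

P = D₀(1+g)/(r−g) ⇒ P(r−g) = D₀(1+g) ⇒ g(P+D₀) = P·r − D₀
g = (P·r − D₀)/(P + D₀) = (€185,885.55×0.148 − €18,400.00) / (€185,885.55 + €18,400.00) = 0.044600

4.46%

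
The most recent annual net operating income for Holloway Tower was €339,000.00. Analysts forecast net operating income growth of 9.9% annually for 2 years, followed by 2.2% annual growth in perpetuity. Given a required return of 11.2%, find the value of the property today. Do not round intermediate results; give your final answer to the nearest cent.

€4426209.32

D_1 = 372561.00000
D_2 = 409444.53900
Terminal value at year 2: TV = D_2×(1+g_2)/(r−g_2) = 418452.31886/0.09 = 4649470.20953
P_0 = D_1/(1+r)^1 + D_2/(1+r)^2 + TV/(1+r)^2
    = 335036.87050 + 331120.07256 + 3760052.37948 = 4426209.32254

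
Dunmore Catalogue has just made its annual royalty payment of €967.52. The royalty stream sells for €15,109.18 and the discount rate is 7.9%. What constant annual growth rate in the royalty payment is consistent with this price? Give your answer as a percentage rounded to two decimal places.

1.41%

P = D₀(1+g)/(r−g) ⇒ P(r−g) = D₀(1+g) ⇒ g(P+D₀) = P·r − D₀
g = (P·r − D₀)/(P + D₀) = (€15,109.18×0.079 − €967.52) / (€15,109.18 + €967.52) = 0.014064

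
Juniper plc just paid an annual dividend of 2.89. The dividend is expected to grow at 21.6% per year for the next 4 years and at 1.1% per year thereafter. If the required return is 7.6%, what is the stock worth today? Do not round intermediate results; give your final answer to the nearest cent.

D_1 = 3.51424
D_2 = 4.27332
D_3 = 5.19635
D_4 = 6.31876
Terminal value at year 4: TV = D_4×(1+g_2)/(r−g_2) = 6.38827/0.065 = 98.28108
P_0 = D_1/(1+r)^1 + D_2/(1+r)^2 + D_3/(1+r)^3 + D_4/(1+r)^4 + TV/(1+r)^4
    = 3.26602 + 3.69097 + 4.17121 + 4.71393 + 73.31973 = 89.16186

89.16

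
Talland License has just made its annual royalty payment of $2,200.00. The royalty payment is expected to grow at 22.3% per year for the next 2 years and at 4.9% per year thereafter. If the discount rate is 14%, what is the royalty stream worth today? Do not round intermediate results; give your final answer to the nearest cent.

$34079.90

D_1 = 2690.60000
D_2 = 3290.60380
Terminal value at year 2: TV = D_2×(1+g_2)/(r−g_2) = 3451.84339/0.091 = 37932.34490
P_0 = D_1/(1+r)^1 + D_2/(1+r)^2 + TV/(1+r)^2
    = 2360.17544 + 2532.01277 + 29187.70768 = 34079.89589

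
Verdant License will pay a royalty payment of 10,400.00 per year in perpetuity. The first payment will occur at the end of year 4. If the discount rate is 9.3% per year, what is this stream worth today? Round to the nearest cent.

85642.61

Value at end of year 3: C / r = 10,400.00 / 0.093 = 111,827.9570
Discount to today: PV = 111,827.9570 / (1 + 0.093)^3 = 111,827.9570 / 1.305751 = 85,642.61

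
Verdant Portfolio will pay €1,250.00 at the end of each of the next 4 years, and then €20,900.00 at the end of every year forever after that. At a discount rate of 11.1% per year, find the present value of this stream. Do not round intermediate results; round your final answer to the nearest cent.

€127455.16

PV of 4-year annuity: €1,250.00 × [1 − (1+0.111)^−4] / 0.111 = 3869.79160
Perpetuity value at year 4: €20,900.00 / 0.111 = 188288.28829
PV of perpetuity: 188288.28829 / (1+0.111)^4 = 123585.37268
Total PV = 3869.79160 + 123585.37268 = 127455.16428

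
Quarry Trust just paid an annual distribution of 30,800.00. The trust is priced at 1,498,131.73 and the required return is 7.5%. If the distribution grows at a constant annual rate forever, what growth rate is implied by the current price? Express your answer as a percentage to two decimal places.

5.33%

P = D₀(1+g)/(r−g) ⇒ P(r−g) = D₀(1+g) ⇒ g(P+D₀) = P·r − D₀
g = (P·r − D₀)/(P + D₀) = (1,498,131.73×0.075 − 30,800.00) / (1,498,131.73 + 30,800.00) = 0.053344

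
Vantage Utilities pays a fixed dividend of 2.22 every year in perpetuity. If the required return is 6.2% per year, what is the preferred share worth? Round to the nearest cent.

Level perpetuity: PV = C / r = 2.22 / 0.062 = 35.81

35.81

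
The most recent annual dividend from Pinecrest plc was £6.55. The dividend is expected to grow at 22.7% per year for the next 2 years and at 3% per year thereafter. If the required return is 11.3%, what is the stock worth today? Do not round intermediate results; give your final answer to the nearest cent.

D_1 = 8.03685
D_2 = 9.86121
Terminal value at year 2: TV = D_2×(1+g_2)/(r−g_2) = 10.15705/0.083 = 122.37411
P_0 = D_1/(1+r)^1 + D_2/(1+r)^2 + TV/(1+r)^2
    = 7.22089 + 7.96050 + 98.78687 = 113.96826

£113.97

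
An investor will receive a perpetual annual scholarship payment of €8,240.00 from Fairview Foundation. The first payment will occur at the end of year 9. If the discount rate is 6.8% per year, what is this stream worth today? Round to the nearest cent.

Value at end of year 8: C / r = €8,240.00 / 0.068 = €121,176.4706
Discount to today: PV = €121,176.4706 / (1 + 0.068)^8 = €121,176.4706 / 1.692661 = €71,589.33

€71589.33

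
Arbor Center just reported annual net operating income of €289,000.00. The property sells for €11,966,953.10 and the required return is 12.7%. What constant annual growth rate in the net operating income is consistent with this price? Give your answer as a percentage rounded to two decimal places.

P = D₀(1+g)/(r−g) ⇒ P(r−g) = D₀(1+g) ⇒ g(P+D₀) = P·r − D₀
g = (P·r − D₀)/(P + D₀) = (€11,966,953.10×0.127 − €289,000.00) / (€11,966,953.10 + €289,000.00) = 0.100425

10.04%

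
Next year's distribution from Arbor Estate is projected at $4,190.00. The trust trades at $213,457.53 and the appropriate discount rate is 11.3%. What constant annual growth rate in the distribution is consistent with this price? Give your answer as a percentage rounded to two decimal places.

9.34%

P = D₁/(r−g) ⇒ g = r − D₁/P = 0.113 − $4,190.00/$213,457.53 = 0.093371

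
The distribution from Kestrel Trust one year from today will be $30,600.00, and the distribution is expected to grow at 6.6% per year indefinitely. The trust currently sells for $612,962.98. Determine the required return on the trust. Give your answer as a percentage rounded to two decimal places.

P = D₁/(r − g) ⇒ r = D₁/P + g = $30,600.0000/$612,962.98 + 0.066 = 0.049921 + 0.066 = 0.115921

11.59%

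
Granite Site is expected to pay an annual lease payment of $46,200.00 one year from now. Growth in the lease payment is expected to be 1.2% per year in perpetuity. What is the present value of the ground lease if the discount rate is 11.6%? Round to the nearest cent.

Growing perpetuity: P = D₁ / (r − g) = $46,200.0000 / (0.116 − 0.012) = $444,230.77

$444230.77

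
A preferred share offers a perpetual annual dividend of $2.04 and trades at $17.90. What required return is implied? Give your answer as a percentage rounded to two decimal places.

P = C/r ⇒ r = C/P = $2.04/$17.90 = 0.113966

11.40%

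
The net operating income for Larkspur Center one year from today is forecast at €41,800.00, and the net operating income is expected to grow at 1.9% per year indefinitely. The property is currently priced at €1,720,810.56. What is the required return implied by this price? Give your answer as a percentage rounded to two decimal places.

4.33%

P = D₁/(r − g) ⇒ r = D₁/P + g = €41,800.0000/€1,720,810.56 + 0.019 = 0.024291 + 0.019 = 0.043291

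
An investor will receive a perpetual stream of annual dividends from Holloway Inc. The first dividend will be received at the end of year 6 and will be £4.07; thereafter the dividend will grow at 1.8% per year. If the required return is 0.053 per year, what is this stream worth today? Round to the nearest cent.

Value at end of year 5: C₁ / (r − g) = £4.07 / (0.053 − 0.018) = £116.2857
Discount to today: PV = £116.2857 / (1 + 0.053)^5 = £116.2857 / 1.294619 = £89.82

£89.82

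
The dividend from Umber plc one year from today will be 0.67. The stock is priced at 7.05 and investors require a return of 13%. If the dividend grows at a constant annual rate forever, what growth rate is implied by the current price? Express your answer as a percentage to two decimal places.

3.50%

P = D₁/(r−g) ⇒ g = r − D₁/P = 0.13 − 0.67/7.05 = 0.034965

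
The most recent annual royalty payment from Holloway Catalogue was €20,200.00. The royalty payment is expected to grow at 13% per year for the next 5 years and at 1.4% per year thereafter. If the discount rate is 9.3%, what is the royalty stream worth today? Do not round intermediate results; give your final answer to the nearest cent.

€417966.13

D_1 = 22826.00000
D_2 = 25793.38000
D_3 = 29146.51940
D_4 = 32935.56692
D_5 = 37217.19062
Terminal value at year 5: TV = D_5×(1+g_2)/(r−g_2) = 37738.23129/0.079 = 477699.13026
P_0 = D_1/(1+r)^1 + D_2/(1+r)^2 + D_3/(1+r)^3 + D_4/(1+r)^4 + D_5/(1+r)^5 + TV/(1+r)^5
    = 20883.80604 + 21590.76013 + 22321.64588 + 23077.27342 + 23858.48029 + 306234.16480 = 417966.13056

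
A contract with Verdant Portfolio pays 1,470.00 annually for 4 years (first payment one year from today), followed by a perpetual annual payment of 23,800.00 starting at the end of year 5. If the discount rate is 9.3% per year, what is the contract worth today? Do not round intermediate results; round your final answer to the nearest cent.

PV of 4-year annuity: 1,470.00 × [1 − (1+0.093)^−4] / 0.093 = 4731.19651
Perpetuity value at year 4: 23,800.00 / 0.093 = 255913.97849
PV of perpetuity: 255913.97849 / (1+0.093)^4 = 179313.65406
Total PV = 4731.19651 + 179313.65406 = 184044.85057

184044.85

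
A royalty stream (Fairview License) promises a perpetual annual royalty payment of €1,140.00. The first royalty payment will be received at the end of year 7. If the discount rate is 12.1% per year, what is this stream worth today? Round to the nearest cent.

Value at end of year 6: C / r = €1,140.00 / 0.121 = €9,421.4876
Discount to today: PV = €9,421.4876 / (1 + 0.121)^6 = €9,421.4876 / 1.984420 = €4,747.73

€4747.73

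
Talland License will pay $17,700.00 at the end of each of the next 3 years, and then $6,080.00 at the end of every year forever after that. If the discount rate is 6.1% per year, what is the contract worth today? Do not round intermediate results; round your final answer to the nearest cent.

$130675.15

PV of 3-year annuity: $17,700.00 × [1 − (1+0.061)^−3] / 0.061 = 47224.91196
Perpetuity value at year 3: $6,080.00 / 0.061 = 99672.13115
PV of perpetuity: 99672.13115 / (1+0.061)^3 = 83450.24049
Total PV = 47224.91196 + 83450.24049 = 130675.15245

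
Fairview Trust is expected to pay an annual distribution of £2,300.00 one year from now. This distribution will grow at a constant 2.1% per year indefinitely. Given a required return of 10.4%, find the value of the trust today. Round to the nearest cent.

Growing perpetuity: P = D₁ / (r − g) = £2,300.0000 / (0.104 − 0.021) = £27,710.84

£27710.84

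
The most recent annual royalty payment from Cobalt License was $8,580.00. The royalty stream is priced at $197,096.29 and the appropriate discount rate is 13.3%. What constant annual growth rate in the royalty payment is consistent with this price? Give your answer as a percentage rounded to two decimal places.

8.57%

P = D₀(1+g)/(r−g) ⇒ P(r−g) = D₀(1+g) ⇒ g(P+D₀) = P·r − D₀
g = (P·r − D₀)/(P + D₀) = ($197,096.29×0.133 − $8,580.00) / ($197,096.29 + $8,580.00) = 0.085736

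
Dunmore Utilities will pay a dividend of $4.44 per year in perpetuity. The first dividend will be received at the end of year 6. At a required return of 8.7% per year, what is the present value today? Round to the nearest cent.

$33.63

Value at end of year 5: C / r = $4.44 / 0.087 = $51.0345
Discount to today: PV = $51.0345 / (1 + 0.087)^5 = $51.0345 / 1.517566 = $33.63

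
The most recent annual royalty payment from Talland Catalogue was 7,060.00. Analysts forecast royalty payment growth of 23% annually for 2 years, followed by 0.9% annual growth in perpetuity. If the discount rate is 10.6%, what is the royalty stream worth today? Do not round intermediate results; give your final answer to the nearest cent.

107412.26

D_1 = 8683.80000
D_2 = 10681.07400
Terminal value at year 2: TV = D_2×(1+g_2)/(r−g_2) = 10777.20367/0.097 = 111105.19243
P_0 = D_1/(1+r)^1 + D_2/(1+r)^2 + TV/(1+r)^2
    = 7851.53707 + 8731.81790 + 90828.90990 = 107412.26487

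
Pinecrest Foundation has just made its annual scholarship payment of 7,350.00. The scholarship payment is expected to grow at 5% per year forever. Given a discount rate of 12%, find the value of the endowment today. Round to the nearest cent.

110250.00

D₁ = D₀ × (1 + g) = 7,350.00 × 1.05 = 7,717.5000
Growing perpetuity: P = D₁ / (r − g) = 7,717.5000 / (0.12 − 0.05) = 110,250.00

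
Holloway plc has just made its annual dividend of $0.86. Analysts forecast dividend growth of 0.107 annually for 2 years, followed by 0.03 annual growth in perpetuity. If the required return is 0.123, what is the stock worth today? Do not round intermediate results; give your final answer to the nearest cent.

D_1 = 0.95202
D_2 = 1.05389
Terminal value at year 2: TV = D_2×(1+g_2)/(r−g_2) = 1.08550/0.093 = 11.67207
P_0 = D_1/(1+r)^1 + D_2/(1+r)^2 + TV/(1+r)^2
    = 0.84775 + 0.83567 + 9.25526 = 10.93867

$10.94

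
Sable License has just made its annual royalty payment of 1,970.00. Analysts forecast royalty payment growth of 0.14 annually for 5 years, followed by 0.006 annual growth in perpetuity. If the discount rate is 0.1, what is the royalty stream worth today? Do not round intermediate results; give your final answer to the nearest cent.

36183.69

D_1 = 2245.80000
D_2 = 2560.21200
D_3 = 2918.64168
D_4 = 3327.25152
D_5 = 3793.06673
Terminal value at year 5: TV = D_5×(1+g_2)/(r−g_2) = 3815.82513/0.094 = 40593.88434
P_0 = D_1/(1+r)^1 + D_2/(1+r)^2 + D_3/(1+r)^3 + D_4/(1+r)^4 + D_5/(1+r)^5 + TV/(1+r)^5
    = 2041.63636 + 2115.87769 + 2192.81869 + 2272.55755 + 2355.19601 + 25205.60837 = 36183.69468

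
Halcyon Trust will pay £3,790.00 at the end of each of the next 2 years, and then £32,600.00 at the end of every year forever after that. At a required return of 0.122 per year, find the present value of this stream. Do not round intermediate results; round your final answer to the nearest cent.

PV of 2-year annuity: £3,790.00 × [1 − (1+0.122)^−2] / 0.122 = 6388.49966
Perpetuity value at year 2: £32,600.00 / 0.122 = 267213.11475
PV of perpetuity: 267213.11475 / (1+0.122)^2 = 212261.90400
Total PV = 6388.49966 + 212261.90400 = 218650.40365

£218650.40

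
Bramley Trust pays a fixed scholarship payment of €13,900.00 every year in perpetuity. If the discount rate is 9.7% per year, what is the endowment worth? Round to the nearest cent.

Level perpetuity: PV = C / r = €13,900.00 / 0.097 = €143,298.97

€143298.97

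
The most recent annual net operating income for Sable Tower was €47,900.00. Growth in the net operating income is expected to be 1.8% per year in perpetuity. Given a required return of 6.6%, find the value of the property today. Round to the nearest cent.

€1015879.17

D₁ = D₀ × (1 + g) = €47,900.00 × 1.018 = €48,762.2000
Growing perpetuity: P = D₁ / (r − g) = €48,762.2000 / (0.066 − 0.018) = €1,015,879.17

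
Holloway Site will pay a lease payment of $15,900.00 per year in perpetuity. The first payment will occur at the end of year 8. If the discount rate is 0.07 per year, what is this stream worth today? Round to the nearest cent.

$141453.16

Value at end of year 7: C / r = $15,900.00 / 0.07 = $227,142.8571
Discount to today: PV = $227,142.8571 / (1 + 0.07)^7 = $227,142.8571 / 1.605781 = $141,453.16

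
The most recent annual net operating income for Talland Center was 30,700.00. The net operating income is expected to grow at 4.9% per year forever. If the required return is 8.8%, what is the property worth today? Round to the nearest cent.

825751.28

D₁ = D₀ × (1 + g) = 30,700.00 × 1.049 = 32,204.3000
Growing perpetuity: P = D₁ / (r − g) = 32,204.3000 / (0.088 − 0.049) = 825,751.28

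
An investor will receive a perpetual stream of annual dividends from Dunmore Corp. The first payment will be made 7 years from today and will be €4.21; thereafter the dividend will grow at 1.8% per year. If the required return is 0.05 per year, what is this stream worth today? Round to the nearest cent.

€98.17

Value at end of year 6: C₁ / (r − g) = €4.21 / (0.05 − 0.018) = €131.5625
Discount to today: PV = €131.5625 / (1 + 0.05)^6 = €131.5625 / 1.340096 = €98.17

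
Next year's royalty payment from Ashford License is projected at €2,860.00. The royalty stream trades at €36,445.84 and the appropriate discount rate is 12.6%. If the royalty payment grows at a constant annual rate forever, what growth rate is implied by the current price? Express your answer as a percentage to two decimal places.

P = D₁/(r−g) ⇒ g = r − D₁/P = 0.126 − €2,860.00/€36,445.84 = 0.047527

4.75%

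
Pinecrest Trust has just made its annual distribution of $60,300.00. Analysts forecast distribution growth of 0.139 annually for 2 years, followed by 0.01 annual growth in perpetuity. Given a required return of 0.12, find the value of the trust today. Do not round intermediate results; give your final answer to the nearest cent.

D_1 = 68681.70000
D_2 = 78228.45630
Terminal value at year 2: TV = D_2×(1+g_2)/(r−g_2) = 79010.74086/0.11 = 718279.46239
P_0 = D_1/(1+r)^1 + D_2/(1+r)^2 + TV/(1+r)^2
    = 61322.94643 + 62363.24641 + 572607.98979 = 696294.18263

$696294.18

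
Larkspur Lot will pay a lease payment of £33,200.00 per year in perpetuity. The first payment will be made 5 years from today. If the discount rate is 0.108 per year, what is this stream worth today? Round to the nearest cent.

£203964.83

Value at end of year 4: C / r = £33,200.00 / 0.108 = £307,407.4074
Discount to today: PV = £307,407.4074 / (1 + 0.108)^4 = £307,407.4074 / 1.507159 = £203,964.83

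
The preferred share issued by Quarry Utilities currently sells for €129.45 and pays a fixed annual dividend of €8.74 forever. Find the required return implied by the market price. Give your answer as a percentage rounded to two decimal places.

P = C/r ⇒ r = C/P = €8.74/€129.45 = 0.067516

6.75%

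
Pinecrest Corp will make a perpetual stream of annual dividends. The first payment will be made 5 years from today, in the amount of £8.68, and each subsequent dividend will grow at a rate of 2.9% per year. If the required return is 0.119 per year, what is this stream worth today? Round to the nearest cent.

£61.51

Value at end of year 4: C₁ / (r − g) = £8.68 / (0.119 − 0.029) = £96.4444
Discount to today: PV = £96.4444 / (1 + 0.119)^4 = £96.4444 / 1.567907 = £61.51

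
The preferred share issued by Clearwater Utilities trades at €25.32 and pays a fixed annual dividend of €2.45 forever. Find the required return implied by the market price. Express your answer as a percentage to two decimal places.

P = C/r ⇒ r = C/P = €2.45/€25.32 = 0.096761

9.68%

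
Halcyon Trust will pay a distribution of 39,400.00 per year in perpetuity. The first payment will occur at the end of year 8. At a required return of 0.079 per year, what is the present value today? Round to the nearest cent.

292899.76

Value at end of year 7: C / r = 39,400.00 / 0.079 = 498,734.1772
Discount to today: PV = 498,734.1772 / (1 + 0.079)^7 = 498,734.1772 / 1.702747 = 292,899.76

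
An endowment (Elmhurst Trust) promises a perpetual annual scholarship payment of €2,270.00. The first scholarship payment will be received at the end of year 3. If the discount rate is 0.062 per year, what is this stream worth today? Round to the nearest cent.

Value at end of year 2: C / r = €2,270.00 / 0.062 = €36,612.9032
Discount to today: PV = €36,612.9032 / (1 + 0.062)^2 = €36,612.9032 / 1.127844 = €32,462.74

€32462.74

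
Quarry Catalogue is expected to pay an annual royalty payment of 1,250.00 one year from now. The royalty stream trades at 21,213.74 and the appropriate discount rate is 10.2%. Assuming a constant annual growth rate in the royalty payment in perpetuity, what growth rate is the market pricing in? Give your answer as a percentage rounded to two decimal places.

P = D₁/(r−g) ⇒ g = r − D₁/P = 0.102 − 1,250.00/21,213.74 = 0.043076

4.31%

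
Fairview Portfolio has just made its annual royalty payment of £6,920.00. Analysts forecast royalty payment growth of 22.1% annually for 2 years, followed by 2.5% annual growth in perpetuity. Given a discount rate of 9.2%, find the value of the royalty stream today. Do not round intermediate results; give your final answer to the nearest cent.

D_1 = 8449.32000
D_2 = 10316.61972
Terminal value at year 2: TV = D_2×(1+g_2)/(r−g_2) = 10574.53521/0.067 = 157828.88378
P_0 = D_1/(1+r)^1 + D_2/(1+r)^2 + TV/(1+r)^2
    = 7737.47253 + 8651.51461 + 132355.26085 = 148744.24799

£148744.25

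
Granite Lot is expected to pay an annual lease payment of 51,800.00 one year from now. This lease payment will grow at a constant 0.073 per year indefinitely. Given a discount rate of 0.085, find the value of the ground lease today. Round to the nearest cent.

Growing perpetuity: P = D₁ / (r − g) = 51,800.0000 / (0.085 − 0.073) = 4,316,666.67

4316666.67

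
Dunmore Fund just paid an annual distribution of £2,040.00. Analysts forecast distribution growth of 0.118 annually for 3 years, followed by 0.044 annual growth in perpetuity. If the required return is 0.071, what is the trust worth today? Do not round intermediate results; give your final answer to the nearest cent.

D_1 = 2280.72000
D_2 = 2549.84496
D_3 = 2850.72667
Terminal value at year 3: TV = D_3×(1+g_2)/(r−g_2) = 2976.15864/0.027 = 110228.09772
P_0 = D_1/(1+r)^1 + D_2/(1+r)^2 + D_3/(1+r)^3 + TV/(1+r)^3
    = 2129.52381 + 2222.97630 + 2320.52988 + 89727.15550 = 96400.18549

£96400.19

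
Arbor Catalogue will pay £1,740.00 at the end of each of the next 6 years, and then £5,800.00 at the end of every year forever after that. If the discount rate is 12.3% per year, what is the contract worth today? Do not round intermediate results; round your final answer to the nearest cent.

PV of 6-year annuity: £1,740.00 × [1 − (1+0.123)^−6] / 0.123 = 7093.47600
Perpetuity value at year 6: £5,800.00 / 0.123 = 47154.47154
PV of perpetuity: 47154.47154 / (1+0.123)^6 = 23509.55153
Total PV = 7093.47600 + 23509.55153 = 30603.02753

£30603.03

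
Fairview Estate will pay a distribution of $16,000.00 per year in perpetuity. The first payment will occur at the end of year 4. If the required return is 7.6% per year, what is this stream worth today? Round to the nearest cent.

Value at end of year 3: C / r = $16,000.00 / 0.076 = $210,526.3158
Discount to today: PV = $210,526.3158 / (1 + 0.076)^3 = $210,526.3158 / 1.245767 = $168,993.33

$168993.33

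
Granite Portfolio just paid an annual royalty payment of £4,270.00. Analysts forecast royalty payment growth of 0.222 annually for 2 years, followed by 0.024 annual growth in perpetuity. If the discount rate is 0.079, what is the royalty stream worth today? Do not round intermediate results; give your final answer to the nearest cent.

D_1 = 5217.94000
D_2 = 6376.32268
Terminal value at year 2: TV = D_2×(1+g_2)/(r−g_2) = 6529.35442/0.055 = 118715.53499
P_0 = D_1/(1+r)^1 + D_2/(1+r)^2 + TV/(1+r)^2
    = 4835.90361 + 5476.80650 + 101968.17926 = 112280.88938

£112280.89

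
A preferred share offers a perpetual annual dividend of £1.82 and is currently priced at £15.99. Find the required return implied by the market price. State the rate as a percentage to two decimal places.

P = C/r ⇒ r = C/P = £1.82/£15.99 = 0.113821

11.38%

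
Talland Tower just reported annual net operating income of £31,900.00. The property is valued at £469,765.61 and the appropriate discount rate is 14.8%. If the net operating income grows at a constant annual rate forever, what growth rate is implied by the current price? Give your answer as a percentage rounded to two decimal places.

P = D₀(1+g)/(r−g) ⇒ P(r−g) = D₀(1+g) ⇒ g(P+D₀) = P·r − D₀
g = (P·r − D₀)/(P + D₀) = (£469,765.61×0.148 − £31,900.00) / (£469,765.61 + £31,900.00) = 0.075001

7.50%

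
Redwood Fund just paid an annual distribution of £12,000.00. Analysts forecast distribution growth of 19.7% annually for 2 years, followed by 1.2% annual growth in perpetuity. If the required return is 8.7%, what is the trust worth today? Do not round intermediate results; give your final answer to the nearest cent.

D_1 = 14364.00000
D_2 = 17193.70800
Terminal value at year 2: TV = D_2×(1+g_2)/(r−g_2) = 17400.03250/0.075 = 232000.43328
P_0 = D_1/(1+r)^1 + D_2/(1+r)^2 + TV/(1+r)^2
    = 13214.35143 + 14551.59030 + 196349.45846 = 224115.40018

£224115.40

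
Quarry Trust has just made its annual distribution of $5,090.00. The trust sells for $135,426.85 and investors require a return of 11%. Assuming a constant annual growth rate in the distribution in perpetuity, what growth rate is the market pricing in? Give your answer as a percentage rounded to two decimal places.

P = D₀(1+g)/(r−g) ⇒ P(r−g) = D₀(1+g) ⇒ g(P+D₀) = P·r − D₀
g = (P·r − D₀)/(P + D₀) = ($135,426.85×0.11 − $5,090.00) / ($135,426.85 + $5,090.00) = 0.069792

6.98%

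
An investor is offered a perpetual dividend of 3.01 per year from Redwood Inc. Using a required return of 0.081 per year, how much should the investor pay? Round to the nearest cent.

Level perpetuity: PV = C / r = 3.01 / 0.081 = 37.16

37.16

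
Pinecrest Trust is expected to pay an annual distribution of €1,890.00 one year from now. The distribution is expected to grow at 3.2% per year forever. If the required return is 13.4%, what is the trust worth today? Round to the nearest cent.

Growing perpetuity: P = D₁ / (r − g) = €1,890.0000 / (0.134 − 0.032) = €18,529.41

€18529.41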